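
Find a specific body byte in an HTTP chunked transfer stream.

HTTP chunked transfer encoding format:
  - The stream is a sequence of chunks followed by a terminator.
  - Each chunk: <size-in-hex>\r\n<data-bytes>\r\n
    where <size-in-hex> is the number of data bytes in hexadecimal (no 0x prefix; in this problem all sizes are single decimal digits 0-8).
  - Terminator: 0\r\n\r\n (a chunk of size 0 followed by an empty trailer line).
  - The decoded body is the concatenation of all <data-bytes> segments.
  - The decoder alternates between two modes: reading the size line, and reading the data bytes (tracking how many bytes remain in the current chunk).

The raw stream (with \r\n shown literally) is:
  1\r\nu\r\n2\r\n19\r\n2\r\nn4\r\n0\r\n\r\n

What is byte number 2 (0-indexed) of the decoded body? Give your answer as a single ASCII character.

Answer: 9

Derivation:
Chunk 1: stream[0..1]='1' size=0x1=1, data at stream[3..4]='u' -> body[0..1], body so far='u'
Chunk 2: stream[6..7]='2' size=0x2=2, data at stream[9..11]='19' -> body[1..3], body so far='u19'
Chunk 3: stream[13..14]='2' size=0x2=2, data at stream[16..18]='n4' -> body[3..5], body so far='u19n4'
Chunk 4: stream[20..21]='0' size=0 (terminator). Final body='u19n4' (5 bytes)
Body byte 2 = '9'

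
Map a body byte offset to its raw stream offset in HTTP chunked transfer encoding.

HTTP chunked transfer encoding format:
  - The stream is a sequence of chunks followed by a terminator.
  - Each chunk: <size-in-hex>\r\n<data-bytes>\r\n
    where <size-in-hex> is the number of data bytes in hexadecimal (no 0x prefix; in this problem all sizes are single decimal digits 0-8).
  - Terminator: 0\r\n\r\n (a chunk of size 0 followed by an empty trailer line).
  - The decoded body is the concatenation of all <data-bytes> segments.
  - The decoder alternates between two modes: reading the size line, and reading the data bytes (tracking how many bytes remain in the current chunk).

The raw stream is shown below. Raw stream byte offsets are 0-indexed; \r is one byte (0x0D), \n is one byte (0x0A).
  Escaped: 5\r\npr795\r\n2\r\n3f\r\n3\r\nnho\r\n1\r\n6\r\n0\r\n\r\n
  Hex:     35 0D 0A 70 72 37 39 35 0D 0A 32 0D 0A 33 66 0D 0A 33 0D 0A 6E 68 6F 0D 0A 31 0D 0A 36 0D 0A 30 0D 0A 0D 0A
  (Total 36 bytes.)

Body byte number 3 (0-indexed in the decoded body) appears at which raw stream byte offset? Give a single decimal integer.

Chunk 1: stream[0..1]='5' size=0x5=5, data at stream[3..8]='pr795' -> body[0..5], body so far='pr795'
Chunk 2: stream[10..11]='2' size=0x2=2, data at stream[13..15]='3f' -> body[5..7], body so far='pr7953f'
Chunk 3: stream[17..18]='3' size=0x3=3, data at stream[20..23]='nho' -> body[7..10], body so far='pr7953fnho'
Chunk 4: stream[25..26]='1' size=0x1=1, data at stream[28..29]='6' -> body[10..11], body so far='pr7953fnho6'
Chunk 5: stream[31..32]='0' size=0 (terminator). Final body='pr7953fnho6' (11 bytes)
Body byte 3 at stream offset 6

Answer: 6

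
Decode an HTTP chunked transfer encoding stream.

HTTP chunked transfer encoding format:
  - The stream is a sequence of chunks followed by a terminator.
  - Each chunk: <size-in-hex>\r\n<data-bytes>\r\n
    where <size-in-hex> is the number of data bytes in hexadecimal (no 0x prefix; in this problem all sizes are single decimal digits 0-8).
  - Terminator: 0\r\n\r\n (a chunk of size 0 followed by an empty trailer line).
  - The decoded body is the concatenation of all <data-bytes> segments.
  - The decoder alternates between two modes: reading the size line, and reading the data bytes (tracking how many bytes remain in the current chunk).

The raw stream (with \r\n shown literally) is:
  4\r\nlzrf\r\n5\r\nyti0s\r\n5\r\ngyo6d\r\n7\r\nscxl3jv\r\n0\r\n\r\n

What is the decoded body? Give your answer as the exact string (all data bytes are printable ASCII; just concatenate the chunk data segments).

Answer: lzrfyti0sgyo6dscxl3jv

Derivation:
Chunk 1: stream[0..1]='4' size=0x4=4, data at stream[3..7]='lzrf' -> body[0..4], body so far='lzrf'
Chunk 2: stream[9..10]='5' size=0x5=5, data at stream[12..17]='yti0s' -> body[4..9], body so far='lzrfyti0s'
Chunk 3: stream[19..20]='5' size=0x5=5, data at stream[22..27]='gyo6d' -> body[9..14], body so far='lzrfyti0sgyo6d'
Chunk 4: stream[29..30]='7' size=0x7=7, data at stream[32..39]='scxl3jv' -> body[14..21], body so far='lzrfyti0sgyo6dscxl3jv'
Chunk 5: stream[41..42]='0' size=0 (terminator). Final body='lzrfyti0sgyo6dscxl3jv' (21 bytes)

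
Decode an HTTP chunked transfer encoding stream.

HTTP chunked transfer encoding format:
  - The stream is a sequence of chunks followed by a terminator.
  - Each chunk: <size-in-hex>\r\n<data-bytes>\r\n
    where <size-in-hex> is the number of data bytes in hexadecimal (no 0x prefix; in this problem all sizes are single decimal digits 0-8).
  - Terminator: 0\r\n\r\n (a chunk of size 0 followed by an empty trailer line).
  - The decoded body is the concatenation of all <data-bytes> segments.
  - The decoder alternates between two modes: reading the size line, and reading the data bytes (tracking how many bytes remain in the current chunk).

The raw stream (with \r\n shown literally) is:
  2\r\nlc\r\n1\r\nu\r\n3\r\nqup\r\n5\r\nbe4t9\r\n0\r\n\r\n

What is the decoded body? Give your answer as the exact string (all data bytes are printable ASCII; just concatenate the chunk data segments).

Answer: lcuqupbe4t9

Derivation:
Chunk 1: stream[0..1]='2' size=0x2=2, data at stream[3..5]='lc' -> body[0..2], body so far='lc'
Chunk 2: stream[7..8]='1' size=0x1=1, data at stream[10..11]='u' -> body[2..3], body so far='lcu'
Chunk 3: stream[13..14]='3' size=0x3=3, data at stream[16..19]='qup' -> body[3..6], body so far='lcuqup'
Chunk 4: stream[21..22]='5' size=0x5=5, data at stream[24..29]='be4t9' -> body[6..11], body so far='lcuqupbe4t9'
Chunk 5: stream[31..32]='0' size=0 (terminator). Final body='lcuqupbe4t9' (11 bytes)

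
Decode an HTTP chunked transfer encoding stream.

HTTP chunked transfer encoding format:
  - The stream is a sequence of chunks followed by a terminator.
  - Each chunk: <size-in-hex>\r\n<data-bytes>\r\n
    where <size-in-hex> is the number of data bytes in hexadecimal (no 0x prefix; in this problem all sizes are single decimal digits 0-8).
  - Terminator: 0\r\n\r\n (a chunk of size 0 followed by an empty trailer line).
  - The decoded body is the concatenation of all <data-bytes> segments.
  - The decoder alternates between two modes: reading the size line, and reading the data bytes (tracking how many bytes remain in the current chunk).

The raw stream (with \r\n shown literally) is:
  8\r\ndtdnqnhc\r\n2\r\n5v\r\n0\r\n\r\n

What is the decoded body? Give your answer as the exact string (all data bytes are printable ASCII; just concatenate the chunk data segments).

Answer: dtdnqnhc5v

Derivation:
Chunk 1: stream[0..1]='8' size=0x8=8, data at stream[3..11]='dtdnqnhc' -> body[0..8], body so far='dtdnqnhc'
Chunk 2: stream[13..14]='2' size=0x2=2, data at stream[16..18]='5v' -> body[8..10], body so far='dtdnqnhc5v'
Chunk 3: stream[20..21]='0' size=0 (terminator). Final body='dtdnqnhc5v' (10 bytes)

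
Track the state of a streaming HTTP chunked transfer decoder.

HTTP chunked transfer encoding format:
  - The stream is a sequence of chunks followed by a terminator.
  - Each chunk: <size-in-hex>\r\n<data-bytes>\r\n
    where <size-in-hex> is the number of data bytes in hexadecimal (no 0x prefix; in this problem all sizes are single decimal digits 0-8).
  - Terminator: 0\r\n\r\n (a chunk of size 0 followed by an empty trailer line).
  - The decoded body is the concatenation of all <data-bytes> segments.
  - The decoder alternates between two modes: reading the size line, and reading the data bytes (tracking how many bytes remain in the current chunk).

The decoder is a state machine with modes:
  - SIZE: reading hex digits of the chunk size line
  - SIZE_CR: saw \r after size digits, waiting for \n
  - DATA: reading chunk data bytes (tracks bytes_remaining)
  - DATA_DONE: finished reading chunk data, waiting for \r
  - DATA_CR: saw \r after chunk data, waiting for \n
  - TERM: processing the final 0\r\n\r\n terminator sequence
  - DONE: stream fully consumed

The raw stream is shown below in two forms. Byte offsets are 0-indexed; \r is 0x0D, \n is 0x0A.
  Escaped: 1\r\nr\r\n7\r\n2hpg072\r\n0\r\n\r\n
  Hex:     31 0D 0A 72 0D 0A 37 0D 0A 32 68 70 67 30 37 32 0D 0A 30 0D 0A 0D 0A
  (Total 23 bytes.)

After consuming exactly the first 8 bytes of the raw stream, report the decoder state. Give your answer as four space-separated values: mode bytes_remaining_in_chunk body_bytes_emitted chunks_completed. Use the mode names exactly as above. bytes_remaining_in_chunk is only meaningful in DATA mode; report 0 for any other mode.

Answer: SIZE_CR 0 1 1

Derivation:
Byte 0 = '1': mode=SIZE remaining=0 emitted=0 chunks_done=0
Byte 1 = 0x0D: mode=SIZE_CR remaining=0 emitted=0 chunks_done=0
Byte 2 = 0x0A: mode=DATA remaining=1 emitted=0 chunks_done=0
Byte 3 = 'r': mode=DATA_DONE remaining=0 emitted=1 chunks_done=0
Byte 4 = 0x0D: mode=DATA_CR remaining=0 emitted=1 chunks_done=0
Byte 5 = 0x0A: mode=SIZE remaining=0 emitted=1 chunks_done=1
Byte 6 = '7': mode=SIZE remaining=0 emitted=1 chunks_done=1
Byte 7 = 0x0D: mode=SIZE_CR remaining=0 emitted=1 chunks_done=1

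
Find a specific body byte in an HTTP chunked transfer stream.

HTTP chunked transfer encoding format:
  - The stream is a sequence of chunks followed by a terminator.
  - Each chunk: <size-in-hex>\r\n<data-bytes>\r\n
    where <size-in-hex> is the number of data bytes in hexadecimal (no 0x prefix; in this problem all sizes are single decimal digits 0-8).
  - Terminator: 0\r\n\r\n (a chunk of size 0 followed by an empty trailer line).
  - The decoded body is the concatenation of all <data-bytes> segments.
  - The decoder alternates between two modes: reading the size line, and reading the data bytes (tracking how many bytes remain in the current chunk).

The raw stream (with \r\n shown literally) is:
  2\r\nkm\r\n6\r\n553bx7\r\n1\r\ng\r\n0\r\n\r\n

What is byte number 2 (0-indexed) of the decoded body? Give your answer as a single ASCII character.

Answer: 5

Derivation:
Chunk 1: stream[0..1]='2' size=0x2=2, data at stream[3..5]='km' -> body[0..2], body so far='km'
Chunk 2: stream[7..8]='6' size=0x6=6, data at stream[10..16]='553bx7' -> body[2..8], body so far='km553bx7'
Chunk 3: stream[18..19]='1' size=0x1=1, data at stream[21..22]='g' -> body[8..9], body so far='km553bx7g'
Chunk 4: stream[24..25]='0' size=0 (terminator). Final body='km553bx7g' (9 bytes)
Body byte 2 = '5'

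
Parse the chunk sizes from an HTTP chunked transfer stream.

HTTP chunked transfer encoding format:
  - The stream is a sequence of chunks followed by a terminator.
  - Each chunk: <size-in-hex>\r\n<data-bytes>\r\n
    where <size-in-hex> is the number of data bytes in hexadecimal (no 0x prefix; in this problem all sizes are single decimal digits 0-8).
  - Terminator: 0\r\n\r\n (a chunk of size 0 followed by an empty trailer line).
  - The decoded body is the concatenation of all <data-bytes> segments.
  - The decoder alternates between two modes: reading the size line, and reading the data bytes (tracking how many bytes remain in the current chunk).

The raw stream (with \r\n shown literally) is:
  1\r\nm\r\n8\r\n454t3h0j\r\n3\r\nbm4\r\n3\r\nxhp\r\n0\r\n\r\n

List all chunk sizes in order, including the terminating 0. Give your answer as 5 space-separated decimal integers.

Answer: 1 8 3 3 0

Derivation:
Chunk 1: stream[0..1]='1' size=0x1=1, data at stream[3..4]='m' -> body[0..1], body so far='m'
Chunk 2: stream[6..7]='8' size=0x8=8, data at stream[9..17]='454t3h0j' -> body[1..9], body so far='m454t3h0j'
Chunk 3: stream[19..20]='3' size=0x3=3, data at stream[22..25]='bm4' -> body[9..12], body so far='m454t3h0jbm4'
Chunk 4: stream[27..28]='3' size=0x3=3, data at stream[30..33]='xhp' -> body[12..15], body so far='m454t3h0jbm4xhp'
Chunk 5: stream[35..36]='0' size=0 (terminator). Final body='m454t3h0jbm4xhp' (15 bytes)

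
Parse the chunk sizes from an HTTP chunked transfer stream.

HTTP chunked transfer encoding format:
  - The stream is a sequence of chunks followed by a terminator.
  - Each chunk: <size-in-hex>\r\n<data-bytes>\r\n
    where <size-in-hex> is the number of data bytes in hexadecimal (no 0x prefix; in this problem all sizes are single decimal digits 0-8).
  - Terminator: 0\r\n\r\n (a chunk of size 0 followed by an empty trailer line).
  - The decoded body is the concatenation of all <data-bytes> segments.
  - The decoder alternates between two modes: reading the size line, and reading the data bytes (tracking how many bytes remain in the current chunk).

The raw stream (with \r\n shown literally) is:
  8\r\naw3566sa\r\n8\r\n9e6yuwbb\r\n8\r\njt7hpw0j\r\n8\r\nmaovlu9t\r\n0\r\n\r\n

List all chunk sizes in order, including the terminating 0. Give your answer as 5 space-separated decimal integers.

Chunk 1: stream[0..1]='8' size=0x8=8, data at stream[3..11]='aw3566sa' -> body[0..8], body so far='aw3566sa'
Chunk 2: stream[13..14]='8' size=0x8=8, data at stream[16..24]='9e6yuwbb' -> body[8..16], body so far='aw3566sa9e6yuwbb'
Chunk 3: stream[26..27]='8' size=0x8=8, data at stream[29..37]='jt7hpw0j' -> body[16..24], body so far='aw3566sa9e6yuwbbjt7hpw0j'
Chunk 4: stream[39..40]='8' size=0x8=8, data at stream[42..50]='maovlu9t' -> body[24..32], body so far='aw3566sa9e6yuwbbjt7hpw0jmaovlu9t'
Chunk 5: stream[52..53]='0' size=0 (terminator). Final body='aw3566sa9e6yuwbbjt7hpw0jmaovlu9t' (32 bytes)

Answer: 8 8 8 8 0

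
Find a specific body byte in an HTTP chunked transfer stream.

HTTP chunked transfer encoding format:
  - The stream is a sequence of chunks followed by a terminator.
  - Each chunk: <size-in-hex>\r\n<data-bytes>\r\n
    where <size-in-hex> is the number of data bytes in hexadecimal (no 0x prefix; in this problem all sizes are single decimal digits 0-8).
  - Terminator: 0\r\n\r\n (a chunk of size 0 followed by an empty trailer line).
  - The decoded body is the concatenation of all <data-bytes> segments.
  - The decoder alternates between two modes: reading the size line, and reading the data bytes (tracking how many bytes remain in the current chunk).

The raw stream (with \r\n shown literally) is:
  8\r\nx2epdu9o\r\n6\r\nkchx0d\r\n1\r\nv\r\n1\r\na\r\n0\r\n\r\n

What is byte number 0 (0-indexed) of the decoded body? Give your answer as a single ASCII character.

Answer: x

Derivation:
Chunk 1: stream[0..1]='8' size=0x8=8, data at stream[3..11]='x2epdu9o' -> body[0..8], body so far='x2epdu9o'
Chunk 2: stream[13..14]='6' size=0x6=6, data at stream[16..22]='kchx0d' -> body[8..14], body so far='x2epdu9okchx0d'
Chunk 3: stream[24..25]='1' size=0x1=1, data at stream[27..28]='v' -> body[14..15], body so far='x2epdu9okchx0dv'
Chunk 4: stream[30..31]='1' size=0x1=1, data at stream[33..34]='a' -> body[15..16], body so far='x2epdu9okchx0dva'
Chunk 5: stream[36..37]='0' size=0 (terminator). Final body='x2epdu9okchx0dva' (16 bytes)
Body byte 0 = 'x'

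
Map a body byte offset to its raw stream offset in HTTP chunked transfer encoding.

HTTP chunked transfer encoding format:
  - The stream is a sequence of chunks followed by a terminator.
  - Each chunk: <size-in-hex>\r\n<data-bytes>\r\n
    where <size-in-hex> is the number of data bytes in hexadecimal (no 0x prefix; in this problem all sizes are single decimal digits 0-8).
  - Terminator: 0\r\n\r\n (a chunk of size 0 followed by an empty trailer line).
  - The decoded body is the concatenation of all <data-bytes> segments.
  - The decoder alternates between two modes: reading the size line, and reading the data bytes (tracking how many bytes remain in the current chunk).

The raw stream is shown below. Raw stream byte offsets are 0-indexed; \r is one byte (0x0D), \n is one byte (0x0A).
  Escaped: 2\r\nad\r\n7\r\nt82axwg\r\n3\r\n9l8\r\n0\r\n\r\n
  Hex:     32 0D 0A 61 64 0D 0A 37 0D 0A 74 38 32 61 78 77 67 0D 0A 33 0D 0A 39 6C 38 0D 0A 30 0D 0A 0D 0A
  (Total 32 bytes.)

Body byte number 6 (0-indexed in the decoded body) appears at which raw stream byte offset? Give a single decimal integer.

Chunk 1: stream[0..1]='2' size=0x2=2, data at stream[3..5]='ad' -> body[0..2], body so far='ad'
Chunk 2: stream[7..8]='7' size=0x7=7, data at stream[10..17]='t82axwg' -> body[2..9], body so far='adt82axwg'
Chunk 3: stream[19..20]='3' size=0x3=3, data at stream[22..25]='9l8' -> body[9..12], body so far='adt82axwg9l8'
Chunk 4: stream[27..28]='0' size=0 (terminator). Final body='adt82axwg9l8' (12 bytes)
Body byte 6 at stream offset 14

Answer: 14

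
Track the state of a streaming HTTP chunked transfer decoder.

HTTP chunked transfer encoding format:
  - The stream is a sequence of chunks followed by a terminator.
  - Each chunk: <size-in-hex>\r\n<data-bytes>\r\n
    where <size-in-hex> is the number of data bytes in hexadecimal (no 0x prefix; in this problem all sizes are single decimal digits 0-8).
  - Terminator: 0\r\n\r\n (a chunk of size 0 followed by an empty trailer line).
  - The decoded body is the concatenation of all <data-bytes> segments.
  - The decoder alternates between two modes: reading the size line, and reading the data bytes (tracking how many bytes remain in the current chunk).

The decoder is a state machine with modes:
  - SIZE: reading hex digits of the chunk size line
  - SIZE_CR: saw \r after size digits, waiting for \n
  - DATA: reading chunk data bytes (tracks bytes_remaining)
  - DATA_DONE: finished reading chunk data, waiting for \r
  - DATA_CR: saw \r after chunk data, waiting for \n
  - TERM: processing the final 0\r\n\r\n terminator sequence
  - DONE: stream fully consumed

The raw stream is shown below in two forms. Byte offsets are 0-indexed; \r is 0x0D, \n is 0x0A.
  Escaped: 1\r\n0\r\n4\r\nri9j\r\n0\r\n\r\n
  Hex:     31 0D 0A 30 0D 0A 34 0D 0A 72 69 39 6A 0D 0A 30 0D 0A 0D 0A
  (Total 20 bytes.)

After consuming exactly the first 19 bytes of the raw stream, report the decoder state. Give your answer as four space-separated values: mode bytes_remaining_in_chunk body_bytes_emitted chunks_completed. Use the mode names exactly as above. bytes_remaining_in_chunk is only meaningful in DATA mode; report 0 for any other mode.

Answer: TERM 0 5 2

Derivation:
Byte 0 = '1': mode=SIZE remaining=0 emitted=0 chunks_done=0
Byte 1 = 0x0D: mode=SIZE_CR remaining=0 emitted=0 chunks_done=0
Byte 2 = 0x0A: mode=DATA remaining=1 emitted=0 chunks_done=0
Byte 3 = '0': mode=DATA_DONE remaining=0 emitted=1 chunks_done=0
Byte 4 = 0x0D: mode=DATA_CR remaining=0 emitted=1 chunks_done=0
Byte 5 = 0x0A: mode=SIZE remaining=0 emitted=1 chunks_done=1
Byte 6 = '4': mode=SIZE remaining=0 emitted=1 chunks_done=1
Byte 7 = 0x0D: mode=SIZE_CR remaining=0 emitted=1 chunks_done=1
Byte 8 = 0x0A: mode=DATA remaining=4 emitted=1 chunks_done=1
Byte 9 = 'r': mode=DATA remaining=3 emitted=2 chunks_done=1
Byte 10 = 'i': mode=DATA remaining=2 emitted=3 chunks_done=1
Byte 11 = '9': mode=DATA remaining=1 emitted=4 chunks_done=1
Byte 12 = 'j': mode=DATA_DONE remaining=0 emitted=5 chunks_done=1
Byte 13 = 0x0D: mode=DATA_CR remaining=0 emitted=5 chunks_done=1
Byte 14 = 0x0A: mode=SIZE remaining=0 emitted=5 chunks_done=2
Byte 15 = '0': mode=SIZE remaining=0 emitted=5 chunks_done=2
Byte 16 = 0x0D: mode=SIZE_CR remaining=0 emitted=5 chunks_done=2
Byte 17 = 0x0A: mode=TERM remaining=0 emitted=5 chunks_done=2
Byte 18 = 0x0D: mode=TERM remaining=0 emitted=5 chunks_done=2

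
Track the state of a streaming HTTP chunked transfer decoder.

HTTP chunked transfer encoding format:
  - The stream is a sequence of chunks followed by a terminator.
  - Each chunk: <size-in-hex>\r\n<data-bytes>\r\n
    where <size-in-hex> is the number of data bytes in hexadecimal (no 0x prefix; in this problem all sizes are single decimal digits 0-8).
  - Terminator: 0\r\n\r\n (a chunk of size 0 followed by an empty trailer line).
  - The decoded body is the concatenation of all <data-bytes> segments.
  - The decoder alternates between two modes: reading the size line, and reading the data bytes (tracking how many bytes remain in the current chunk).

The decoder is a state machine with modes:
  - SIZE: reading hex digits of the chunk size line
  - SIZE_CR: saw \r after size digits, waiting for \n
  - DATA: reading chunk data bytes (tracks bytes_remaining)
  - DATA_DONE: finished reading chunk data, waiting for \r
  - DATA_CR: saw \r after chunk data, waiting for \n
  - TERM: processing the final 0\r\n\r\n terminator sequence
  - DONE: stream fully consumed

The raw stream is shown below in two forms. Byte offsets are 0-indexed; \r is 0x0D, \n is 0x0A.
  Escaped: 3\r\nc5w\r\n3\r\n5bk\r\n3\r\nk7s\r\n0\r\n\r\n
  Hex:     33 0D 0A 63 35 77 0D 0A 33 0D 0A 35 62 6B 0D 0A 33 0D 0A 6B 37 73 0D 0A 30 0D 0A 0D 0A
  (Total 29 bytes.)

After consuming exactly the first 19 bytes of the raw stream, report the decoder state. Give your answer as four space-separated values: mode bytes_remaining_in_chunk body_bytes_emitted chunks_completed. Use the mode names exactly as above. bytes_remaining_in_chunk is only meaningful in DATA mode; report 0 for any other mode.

Answer: DATA 3 6 2

Derivation:
Byte 0 = '3': mode=SIZE remaining=0 emitted=0 chunks_done=0
Byte 1 = 0x0D: mode=SIZE_CR remaining=0 emitted=0 chunks_done=0
Byte 2 = 0x0A: mode=DATA remaining=3 emitted=0 chunks_done=0
Byte 3 = 'c': mode=DATA remaining=2 emitted=1 chunks_done=0
Byte 4 = '5': mode=DATA remaining=1 emitted=2 chunks_done=0
Byte 5 = 'w': mode=DATA_DONE remaining=0 emitted=3 chunks_done=0
Byte 6 = 0x0D: mode=DATA_CR remaining=0 emitted=3 chunks_done=0
Byte 7 = 0x0A: mode=SIZE remaining=0 emitted=3 chunks_done=1
Byte 8 = '3': mode=SIZE remaining=0 emitted=3 chunks_done=1
Byte 9 = 0x0D: mode=SIZE_CR remaining=0 emitted=3 chunks_done=1
Byte 10 = 0x0A: mode=DATA remaining=3 emitted=3 chunks_done=1
Byte 11 = '5': mode=DATA remaining=2 emitted=4 chunks_done=1
Byte 12 = 'b': mode=DATA remaining=1 emitted=5 chunks_done=1
Byte 13 = 'k': mode=DATA_DONE remaining=0 emitted=6 chunks_done=1
Byte 14 = 0x0D: mode=DATA_CR remaining=0 emitted=6 chunks_done=1
Byte 15 = 0x0A: mode=SIZE remaining=0 emitted=6 chunks_done=2
Byte 16 = '3': mode=SIZE remaining=0 emitted=6 chunks_done=2
Byte 17 = 0x0D: mode=SIZE_CR remaining=0 emitted=6 chunks_done=2
Byte 18 = 0x0A: mode=DATA remaining=3 emitted=6 chunks_done=2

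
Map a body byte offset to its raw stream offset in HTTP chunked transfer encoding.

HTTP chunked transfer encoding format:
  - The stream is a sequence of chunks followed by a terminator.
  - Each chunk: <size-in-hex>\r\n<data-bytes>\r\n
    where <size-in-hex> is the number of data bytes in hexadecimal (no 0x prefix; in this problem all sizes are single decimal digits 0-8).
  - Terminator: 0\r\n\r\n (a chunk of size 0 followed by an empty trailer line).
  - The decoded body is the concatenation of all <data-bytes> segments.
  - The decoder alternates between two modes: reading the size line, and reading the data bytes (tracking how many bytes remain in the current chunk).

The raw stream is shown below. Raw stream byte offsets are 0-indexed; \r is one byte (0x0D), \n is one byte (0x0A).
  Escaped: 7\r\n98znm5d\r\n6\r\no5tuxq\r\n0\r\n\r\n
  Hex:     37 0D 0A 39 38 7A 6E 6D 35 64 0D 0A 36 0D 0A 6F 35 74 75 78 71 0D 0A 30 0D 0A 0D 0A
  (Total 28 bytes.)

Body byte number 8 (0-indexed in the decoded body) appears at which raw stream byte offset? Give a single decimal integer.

Chunk 1: stream[0..1]='7' size=0x7=7, data at stream[3..10]='98znm5d' -> body[0..7], body so far='98znm5d'
Chunk 2: stream[12..13]='6' size=0x6=6, data at stream[15..21]='o5tuxq' -> body[7..13], body so far='98znm5do5tuxq'
Chunk 3: stream[23..24]='0' size=0 (terminator). Final body='98znm5do5tuxq' (13 bytes)
Body byte 8 at stream offset 16

Answer: 16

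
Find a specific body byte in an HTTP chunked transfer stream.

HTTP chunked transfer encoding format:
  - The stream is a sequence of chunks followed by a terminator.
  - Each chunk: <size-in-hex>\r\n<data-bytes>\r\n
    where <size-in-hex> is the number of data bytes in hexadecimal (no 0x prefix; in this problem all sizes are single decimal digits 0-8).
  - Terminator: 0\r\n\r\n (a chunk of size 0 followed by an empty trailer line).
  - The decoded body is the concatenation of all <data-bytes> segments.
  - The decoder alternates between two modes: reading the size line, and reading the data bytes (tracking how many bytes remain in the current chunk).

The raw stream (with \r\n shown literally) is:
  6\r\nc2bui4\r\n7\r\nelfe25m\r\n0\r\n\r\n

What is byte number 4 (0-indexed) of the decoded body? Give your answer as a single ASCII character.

Chunk 1: stream[0..1]='6' size=0x6=6, data at stream[3..9]='c2bui4' -> body[0..6], body so far='c2bui4'
Chunk 2: stream[11..12]='7' size=0x7=7, data at stream[14..21]='elfe25m' -> body[6..13], body so far='c2bui4elfe25m'
Chunk 3: stream[23..24]='0' size=0 (terminator). Final body='c2bui4elfe25m' (13 bytes)
Body byte 4 = 'i'

Answer: i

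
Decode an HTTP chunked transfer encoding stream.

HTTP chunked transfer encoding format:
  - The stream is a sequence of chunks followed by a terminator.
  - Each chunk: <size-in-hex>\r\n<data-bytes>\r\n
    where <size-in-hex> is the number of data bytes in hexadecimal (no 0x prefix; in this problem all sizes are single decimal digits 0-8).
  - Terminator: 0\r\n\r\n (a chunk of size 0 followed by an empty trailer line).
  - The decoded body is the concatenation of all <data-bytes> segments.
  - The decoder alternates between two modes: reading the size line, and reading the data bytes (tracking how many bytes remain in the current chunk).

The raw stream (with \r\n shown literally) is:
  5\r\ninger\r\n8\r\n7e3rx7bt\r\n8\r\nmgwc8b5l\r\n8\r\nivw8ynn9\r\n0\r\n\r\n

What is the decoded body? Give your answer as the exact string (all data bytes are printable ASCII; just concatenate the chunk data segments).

Chunk 1: stream[0..1]='5' size=0x5=5, data at stream[3..8]='inger' -> body[0..5], body so far='inger'
Chunk 2: stream[10..11]='8' size=0x8=8, data at stream[13..21]='7e3rx7bt' -> body[5..13], body so far='inger7e3rx7bt'
Chunk 3: stream[23..24]='8' size=0x8=8, data at stream[26..34]='mgwc8b5l' -> body[13..21], body so far='inger7e3rx7btmgwc8b5l'
Chunk 4: stream[36..37]='8' size=0x8=8, data at stream[39..47]='ivw8ynn9' -> body[21..29], body so far='inger7e3rx7btmgwc8b5livw8ynn9'
Chunk 5: stream[49..50]='0' size=0 (terminator). Final body='inger7e3rx7btmgwc8b5livw8ynn9' (29 bytes)

Answer: inger7e3rx7btmgwc8b5livw8ynn9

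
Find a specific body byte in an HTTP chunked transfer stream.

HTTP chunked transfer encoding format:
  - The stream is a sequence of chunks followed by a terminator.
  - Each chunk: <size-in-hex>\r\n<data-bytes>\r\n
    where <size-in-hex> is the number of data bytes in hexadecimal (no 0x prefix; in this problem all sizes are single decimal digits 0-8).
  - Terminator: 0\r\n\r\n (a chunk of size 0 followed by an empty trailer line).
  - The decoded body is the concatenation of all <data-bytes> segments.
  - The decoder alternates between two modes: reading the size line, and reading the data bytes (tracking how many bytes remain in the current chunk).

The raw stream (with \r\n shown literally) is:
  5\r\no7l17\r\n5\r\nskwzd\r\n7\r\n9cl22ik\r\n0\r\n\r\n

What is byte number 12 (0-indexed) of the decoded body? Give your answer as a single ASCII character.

Answer: l

Derivation:
Chunk 1: stream[0..1]='5' size=0x5=5, data at stream[3..8]='o7l17' -> body[0..5], body so far='o7l17'
Chunk 2: stream[10..11]='5' size=0x5=5, data at stream[13..18]='skwzd' -> body[5..10], body so far='o7l17skwzd'
Chunk 3: stream[20..21]='7' size=0x7=7, data at stream[23..30]='9cl22ik' -> body[10..17], body so far='o7l17skwzd9cl22ik'
Chunk 4: stream[32..33]='0' size=0 (terminator). Final body='o7l17skwzd9cl22ik' (17 bytes)
Body byte 12 = 'l'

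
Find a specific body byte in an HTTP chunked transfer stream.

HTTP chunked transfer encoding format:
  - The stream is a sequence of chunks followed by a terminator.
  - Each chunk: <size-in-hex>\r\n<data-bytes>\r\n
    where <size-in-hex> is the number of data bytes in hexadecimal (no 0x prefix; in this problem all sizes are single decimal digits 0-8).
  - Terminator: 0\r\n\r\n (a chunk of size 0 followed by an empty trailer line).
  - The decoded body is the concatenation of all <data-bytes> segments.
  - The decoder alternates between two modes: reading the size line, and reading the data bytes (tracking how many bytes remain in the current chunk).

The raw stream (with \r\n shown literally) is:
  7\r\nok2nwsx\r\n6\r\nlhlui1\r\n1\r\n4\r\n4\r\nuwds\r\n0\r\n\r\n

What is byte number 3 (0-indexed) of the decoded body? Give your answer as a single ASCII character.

Chunk 1: stream[0..1]='7' size=0x7=7, data at stream[3..10]='ok2nwsx' -> body[0..7], body so far='ok2nwsx'
Chunk 2: stream[12..13]='6' size=0x6=6, data at stream[15..21]='lhlui1' -> body[7..13], body so far='ok2nwsxlhlui1'
Chunk 3: stream[23..24]='1' size=0x1=1, data at stream[26..27]='4' -> body[13..14], body so far='ok2nwsxlhlui14'
Chunk 4: stream[29..30]='4' size=0x4=4, data at stream[32..36]='uwds' -> body[14..18], body so far='ok2nwsxlhlui14uwds'
Chunk 5: stream[38..39]='0' size=0 (terminator). Final body='ok2nwsxlhlui14uwds' (18 bytes)
Body byte 3 = 'n'

Answer: n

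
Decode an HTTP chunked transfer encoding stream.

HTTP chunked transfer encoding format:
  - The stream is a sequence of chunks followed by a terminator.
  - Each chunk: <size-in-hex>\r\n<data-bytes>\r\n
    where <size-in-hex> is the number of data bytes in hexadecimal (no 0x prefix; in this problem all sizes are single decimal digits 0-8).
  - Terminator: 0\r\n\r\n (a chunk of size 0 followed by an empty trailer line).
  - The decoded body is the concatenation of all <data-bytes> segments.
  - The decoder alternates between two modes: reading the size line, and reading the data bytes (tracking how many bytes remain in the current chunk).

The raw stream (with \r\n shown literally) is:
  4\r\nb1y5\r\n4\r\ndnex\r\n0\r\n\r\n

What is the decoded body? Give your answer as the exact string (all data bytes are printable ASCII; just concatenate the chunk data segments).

Answer: b1y5dnex

Derivation:
Chunk 1: stream[0..1]='4' size=0x4=4, data at stream[3..7]='b1y5' -> body[0..4], body so far='b1y5'
Chunk 2: stream[9..10]='4' size=0x4=4, data at stream[12..16]='dnex' -> body[4..8], body so far='b1y5dnex'
Chunk 3: stream[18..19]='0' size=0 (terminator). Final body='b1y5dnex' (8 bytes)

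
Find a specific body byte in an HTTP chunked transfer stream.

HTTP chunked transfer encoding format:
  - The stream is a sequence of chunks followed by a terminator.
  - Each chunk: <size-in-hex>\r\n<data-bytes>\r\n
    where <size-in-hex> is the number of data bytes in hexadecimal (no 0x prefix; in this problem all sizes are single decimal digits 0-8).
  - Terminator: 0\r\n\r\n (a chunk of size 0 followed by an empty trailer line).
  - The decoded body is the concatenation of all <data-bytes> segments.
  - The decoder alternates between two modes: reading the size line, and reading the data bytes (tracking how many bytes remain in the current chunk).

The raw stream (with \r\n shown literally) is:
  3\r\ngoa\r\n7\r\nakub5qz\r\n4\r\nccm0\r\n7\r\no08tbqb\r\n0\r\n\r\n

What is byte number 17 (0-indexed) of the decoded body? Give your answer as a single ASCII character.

Answer: t

Derivation:
Chunk 1: stream[0..1]='3' size=0x3=3, data at stream[3..6]='goa' -> body[0..3], body so far='goa'
Chunk 2: stream[8..9]='7' size=0x7=7, data at stream[11..18]='akub5qz' -> body[3..10], body so far='goaakub5qz'
Chunk 3: stream[20..21]='4' size=0x4=4, data at stream[23..27]='ccm0' -> body[10..14], body so far='goaakub5qzccm0'
Chunk 4: stream[29..30]='7' size=0x7=7, data at stream[32..39]='o08tbqb' -> body[14..21], body so far='goaakub5qzccm0o08tbqb'
Chunk 5: stream[41..42]='0' size=0 (terminator). Final body='goaakub5qzccm0o08tbqb' (21 bytes)
Body byte 17 = 't'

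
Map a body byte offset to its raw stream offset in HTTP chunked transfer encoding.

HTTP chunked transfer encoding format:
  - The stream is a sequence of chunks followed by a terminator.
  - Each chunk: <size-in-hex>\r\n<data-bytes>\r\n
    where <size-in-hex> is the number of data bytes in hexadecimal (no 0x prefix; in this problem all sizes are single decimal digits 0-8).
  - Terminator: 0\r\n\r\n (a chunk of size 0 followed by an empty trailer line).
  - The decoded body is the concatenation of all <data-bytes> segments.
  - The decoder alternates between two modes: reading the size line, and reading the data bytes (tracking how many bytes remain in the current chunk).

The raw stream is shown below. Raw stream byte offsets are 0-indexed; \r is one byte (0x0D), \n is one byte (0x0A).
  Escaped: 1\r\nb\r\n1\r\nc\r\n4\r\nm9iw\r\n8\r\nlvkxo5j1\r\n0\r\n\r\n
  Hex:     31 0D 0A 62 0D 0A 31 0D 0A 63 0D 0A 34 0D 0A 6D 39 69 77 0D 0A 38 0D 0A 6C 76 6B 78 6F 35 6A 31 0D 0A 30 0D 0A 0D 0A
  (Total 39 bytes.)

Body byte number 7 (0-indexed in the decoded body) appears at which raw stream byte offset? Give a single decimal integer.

Chunk 1: stream[0..1]='1' size=0x1=1, data at stream[3..4]='b' -> body[0..1], body so far='b'
Chunk 2: stream[6..7]='1' size=0x1=1, data at stream[9..10]='c' -> body[1..2], body so far='bc'
Chunk 3: stream[12..13]='4' size=0x4=4, data at stream[15..19]='m9iw' -> body[2..6], body so far='bcm9iw'
Chunk 4: stream[21..22]='8' size=0x8=8, data at stream[24..32]='lvkxo5j1' -> body[6..14], body so far='bcm9iwlvkxo5j1'
Chunk 5: stream[34..35]='0' size=0 (terminator). Final body='bcm9iwlvkxo5j1' (14 bytes)
Body byte 7 at stream offset 25

Answer: 25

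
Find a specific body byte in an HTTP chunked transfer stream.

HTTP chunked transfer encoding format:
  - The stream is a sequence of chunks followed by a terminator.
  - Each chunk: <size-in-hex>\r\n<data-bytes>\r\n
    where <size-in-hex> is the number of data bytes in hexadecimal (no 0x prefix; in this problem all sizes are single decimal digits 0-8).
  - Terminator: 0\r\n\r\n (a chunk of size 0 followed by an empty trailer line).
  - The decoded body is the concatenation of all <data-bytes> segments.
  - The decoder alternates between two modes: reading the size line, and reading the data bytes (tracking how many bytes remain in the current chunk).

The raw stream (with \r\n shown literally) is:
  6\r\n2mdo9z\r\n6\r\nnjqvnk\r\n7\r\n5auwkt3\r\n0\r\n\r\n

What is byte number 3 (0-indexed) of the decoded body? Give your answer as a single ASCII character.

Chunk 1: stream[0..1]='6' size=0x6=6, data at stream[3..9]='2mdo9z' -> body[0..6], body so far='2mdo9z'
Chunk 2: stream[11..12]='6' size=0x6=6, data at stream[14..20]='njqvnk' -> body[6..12], body so far='2mdo9znjqvnk'
Chunk 3: stream[22..23]='7' size=0x7=7, data at stream[25..32]='5auwkt3' -> body[12..19], body so far='2mdo9znjqvnk5auwkt3'
Chunk 4: stream[34..35]='0' size=0 (terminator). Final body='2mdo9znjqvnk5auwkt3' (19 bytes)
Body byte 3 = 'o'

Answer: o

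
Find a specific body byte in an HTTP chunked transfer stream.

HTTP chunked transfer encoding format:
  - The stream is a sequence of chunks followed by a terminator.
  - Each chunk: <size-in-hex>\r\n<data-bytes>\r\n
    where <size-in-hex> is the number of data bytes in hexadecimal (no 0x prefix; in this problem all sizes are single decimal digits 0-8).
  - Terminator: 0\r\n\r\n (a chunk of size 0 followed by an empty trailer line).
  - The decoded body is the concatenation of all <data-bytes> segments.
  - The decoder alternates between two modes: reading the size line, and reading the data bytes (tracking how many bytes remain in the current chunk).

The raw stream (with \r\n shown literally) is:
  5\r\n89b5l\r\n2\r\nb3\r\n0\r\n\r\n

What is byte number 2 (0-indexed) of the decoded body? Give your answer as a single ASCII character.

Answer: b

Derivation:
Chunk 1: stream[0..1]='5' size=0x5=5, data at stream[3..8]='89b5l' -> body[0..5], body so far='89b5l'
Chunk 2: stream[10..11]='2' size=0x2=2, data at stream[13..15]='b3' -> body[5..7], body so far='89b5lb3'
Chunk 3: stream[17..18]='0' size=0 (terminator). Final body='89b5lb3' (7 bytes)
Body byte 2 = 'b'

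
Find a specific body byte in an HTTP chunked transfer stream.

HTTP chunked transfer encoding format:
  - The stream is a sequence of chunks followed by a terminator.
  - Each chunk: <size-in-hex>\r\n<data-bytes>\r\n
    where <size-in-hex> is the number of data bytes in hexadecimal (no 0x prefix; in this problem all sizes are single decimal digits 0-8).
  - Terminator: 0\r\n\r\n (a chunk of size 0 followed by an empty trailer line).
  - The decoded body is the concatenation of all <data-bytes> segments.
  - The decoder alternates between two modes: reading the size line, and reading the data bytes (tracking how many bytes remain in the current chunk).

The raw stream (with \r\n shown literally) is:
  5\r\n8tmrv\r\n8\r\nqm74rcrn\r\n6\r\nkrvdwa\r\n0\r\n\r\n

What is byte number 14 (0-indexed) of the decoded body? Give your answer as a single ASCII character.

Answer: r

Derivation:
Chunk 1: stream[0..1]='5' size=0x5=5, data at stream[3..8]='8tmrv' -> body[0..5], body so far='8tmrv'
Chunk 2: stream[10..11]='8' size=0x8=8, data at stream[13..21]='qm74rcrn' -> body[5..13], body so far='8tmrvqm74rcrn'
Chunk 3: stream[23..24]='6' size=0x6=6, data at stream[26..32]='krvdwa' -> body[13..19], body so far='8tmrvqm74rcrnkrvdwa'
Chunk 4: stream[34..35]='0' size=0 (terminator). Final body='8tmrvqm74rcrnkrvdwa' (19 bytes)
Body byte 14 = 'r'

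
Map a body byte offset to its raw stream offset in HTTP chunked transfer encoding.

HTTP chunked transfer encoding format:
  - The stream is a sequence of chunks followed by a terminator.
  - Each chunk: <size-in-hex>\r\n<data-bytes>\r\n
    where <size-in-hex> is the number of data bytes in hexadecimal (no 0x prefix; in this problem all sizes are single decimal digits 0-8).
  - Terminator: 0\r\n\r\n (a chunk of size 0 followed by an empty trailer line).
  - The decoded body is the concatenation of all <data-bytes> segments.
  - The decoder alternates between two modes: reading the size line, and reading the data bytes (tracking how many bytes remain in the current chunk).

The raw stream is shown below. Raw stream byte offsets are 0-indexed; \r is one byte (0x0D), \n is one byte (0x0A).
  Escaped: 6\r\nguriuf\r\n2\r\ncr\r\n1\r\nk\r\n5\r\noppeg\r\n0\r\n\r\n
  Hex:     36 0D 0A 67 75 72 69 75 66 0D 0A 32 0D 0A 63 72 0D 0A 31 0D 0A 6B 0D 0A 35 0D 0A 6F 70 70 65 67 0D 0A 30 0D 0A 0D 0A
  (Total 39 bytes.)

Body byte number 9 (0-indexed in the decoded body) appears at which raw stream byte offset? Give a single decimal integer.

Chunk 1: stream[0..1]='6' size=0x6=6, data at stream[3..9]='guriuf' -> body[0..6], body so far='guriuf'
Chunk 2: stream[11..12]='2' size=0x2=2, data at stream[14..16]='cr' -> body[6..8], body so far='guriufcr'
Chunk 3: stream[18..19]='1' size=0x1=1, data at stream[21..22]='k' -> body[8..9], body so far='guriufcrk'
Chunk 4: stream[24..25]='5' size=0x5=5, data at stream[27..32]='oppeg' -> body[9..14], body so far='guriufcrkoppeg'
Chunk 5: stream[34..35]='0' size=0 (terminator). Final body='guriufcrkoppeg' (14 bytes)
Body byte 9 at stream offset 27

Answer: 27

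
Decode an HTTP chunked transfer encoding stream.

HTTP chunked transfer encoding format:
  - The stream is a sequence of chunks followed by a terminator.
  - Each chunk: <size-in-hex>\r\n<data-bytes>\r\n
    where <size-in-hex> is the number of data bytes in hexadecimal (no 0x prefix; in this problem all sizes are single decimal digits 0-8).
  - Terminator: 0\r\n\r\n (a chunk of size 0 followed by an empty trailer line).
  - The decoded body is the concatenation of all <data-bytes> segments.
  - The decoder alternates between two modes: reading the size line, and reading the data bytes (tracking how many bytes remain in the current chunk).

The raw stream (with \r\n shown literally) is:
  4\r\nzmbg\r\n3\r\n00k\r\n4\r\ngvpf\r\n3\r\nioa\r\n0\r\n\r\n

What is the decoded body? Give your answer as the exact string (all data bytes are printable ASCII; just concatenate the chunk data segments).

Chunk 1: stream[0..1]='4' size=0x4=4, data at stream[3..7]='zmbg' -> body[0..4], body so far='zmbg'
Chunk 2: stream[9..10]='3' size=0x3=3, data at stream[12..15]='00k' -> body[4..7], body so far='zmbg00k'
Chunk 3: stream[17..18]='4' size=0x4=4, data at stream[20..24]='gvpf' -> body[7..11], body so far='zmbg00kgvpf'
Chunk 4: stream[26..27]='3' size=0x3=3, data at stream[29..32]='ioa' -> body[11..14], body so far='zmbg00kgvpfioa'
Chunk 5: stream[34..35]='0' size=0 (terminator). Final body='zmbg00kgvpfioa' (14 bytes)

Answer: zmbg00kgvpfioa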